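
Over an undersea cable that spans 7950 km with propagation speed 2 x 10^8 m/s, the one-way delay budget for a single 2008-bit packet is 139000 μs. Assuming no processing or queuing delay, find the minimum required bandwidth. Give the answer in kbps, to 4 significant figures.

20.23 kbps

Propagation delay = 7950000 / 200000000 = 39750 μs.
Transmission budget = 139000 − 39750 = 99250 μs.
R ≥ L / t_tx = 2008 bits / 0.09925 s = 20.23 kbps.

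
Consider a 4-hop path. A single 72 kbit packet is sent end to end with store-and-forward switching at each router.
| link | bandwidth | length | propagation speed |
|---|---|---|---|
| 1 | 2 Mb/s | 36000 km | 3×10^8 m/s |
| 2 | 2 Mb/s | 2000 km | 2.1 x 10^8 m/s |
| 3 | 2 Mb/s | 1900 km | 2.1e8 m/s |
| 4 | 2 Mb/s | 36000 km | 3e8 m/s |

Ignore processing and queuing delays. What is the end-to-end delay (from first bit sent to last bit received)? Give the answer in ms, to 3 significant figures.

403 ms

L = 72000 bits.
Transmission delay per hop = L/R = 72000/2000000 = 36 ms; 4 hops → 144 ms.
Propagation delays (d/s per hop): 120, 9.52381, 9.04762, 120 ms; sum = 258.571 ms.
End-to-end = 403 ms.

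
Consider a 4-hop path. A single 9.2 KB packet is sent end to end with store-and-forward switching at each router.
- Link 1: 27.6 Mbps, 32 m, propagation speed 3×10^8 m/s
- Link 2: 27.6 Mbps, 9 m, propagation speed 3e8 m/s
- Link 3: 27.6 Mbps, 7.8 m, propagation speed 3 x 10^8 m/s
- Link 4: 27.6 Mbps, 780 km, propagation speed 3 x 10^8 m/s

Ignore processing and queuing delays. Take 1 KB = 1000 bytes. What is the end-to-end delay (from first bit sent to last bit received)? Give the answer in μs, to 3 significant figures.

13300 μs

L = 73600 bits.
Transmission delay per hop = L/R = 73600/27600000 = 2666.67 μs; 4 hops → 10666.7 μs.
Propagation delays (d/s per hop): 0.106667, 0.03, 0.026, 2600 μs; sum = 2600.16 μs.
End-to-end = 13300 μs.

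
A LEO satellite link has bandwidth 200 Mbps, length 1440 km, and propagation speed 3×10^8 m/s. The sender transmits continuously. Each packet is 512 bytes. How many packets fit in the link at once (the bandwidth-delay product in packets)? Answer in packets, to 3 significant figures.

234 packets

Propagation delay = 1440000 / 300000000 = 0.0048 s.
BDP = R × t_prop = 200000000 × 0.0048 = 960000 bits.
In packets of 4096 bits: 234 packets.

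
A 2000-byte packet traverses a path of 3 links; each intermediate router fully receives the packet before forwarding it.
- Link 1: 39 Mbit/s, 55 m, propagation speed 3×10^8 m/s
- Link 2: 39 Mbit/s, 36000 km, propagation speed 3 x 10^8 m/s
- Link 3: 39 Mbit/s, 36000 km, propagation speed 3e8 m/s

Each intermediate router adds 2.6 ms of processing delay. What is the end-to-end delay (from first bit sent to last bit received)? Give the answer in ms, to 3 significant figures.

246 ms

L = 2000 × 8 = 16000 bits.
Transmission delay per hop = L/R = 16000/39000000 = 0.410256 ms; 3 hops → 1.23077 ms.
Propagation delays (d/s per hop): 0.000183333, 120, 120 ms; sum = 240 ms.
Processing at 2 router(s): 2 × 2.6 ms = 5.2 ms.
End-to-end = 246 ms.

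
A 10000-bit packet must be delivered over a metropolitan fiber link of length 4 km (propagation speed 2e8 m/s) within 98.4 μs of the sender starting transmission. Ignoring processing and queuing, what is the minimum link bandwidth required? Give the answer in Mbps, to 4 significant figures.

127.6 Mbps

Propagation delay = 4000 / 200000000 = 20 μs.
Transmission budget = 98.4 − 20 = 78.4 μs.
R ≥ L / t_tx = 10000 bits / 7.84e-05 s = 127.6 Mbps.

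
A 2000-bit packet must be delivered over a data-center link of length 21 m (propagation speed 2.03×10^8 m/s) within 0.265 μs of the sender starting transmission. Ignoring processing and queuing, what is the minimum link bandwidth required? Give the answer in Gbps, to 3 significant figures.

Propagation delay = 21 / 2.03e+08 = 0.103448 μs.
Transmission budget = 0.265 − 0.103448 = 0.161552 μs.
R ≥ L / t_tx = 2000 bits / 1.61552e-07 s = 12.4 Gbps.

12.4 Gbps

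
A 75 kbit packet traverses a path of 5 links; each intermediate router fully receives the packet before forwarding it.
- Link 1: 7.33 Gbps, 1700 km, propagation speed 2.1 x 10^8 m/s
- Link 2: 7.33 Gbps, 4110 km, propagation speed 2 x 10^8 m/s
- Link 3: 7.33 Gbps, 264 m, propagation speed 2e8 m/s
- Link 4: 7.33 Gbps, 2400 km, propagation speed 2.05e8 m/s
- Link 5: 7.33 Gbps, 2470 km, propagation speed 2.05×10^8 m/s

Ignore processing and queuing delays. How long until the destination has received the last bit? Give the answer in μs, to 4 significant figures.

52450 μs

L = 75000 bits.
Transmission delay per hop = L/R = 75000/7330000000 = 10.2319 μs; 5 hops → 51.1596 μs.
Propagation delays (d/s per hop): 8095.24, 20550, 1.32, 11707.3, 12048.8 μs; sum = 52402.7 μs.
End-to-end = 52450 μs.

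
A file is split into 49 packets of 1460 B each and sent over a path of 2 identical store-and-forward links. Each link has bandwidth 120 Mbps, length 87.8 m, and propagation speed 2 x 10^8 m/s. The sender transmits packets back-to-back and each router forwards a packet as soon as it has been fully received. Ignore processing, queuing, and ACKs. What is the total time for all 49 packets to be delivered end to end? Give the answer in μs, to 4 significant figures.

4868 μs

Per-hop transmission t_tx = L/R = 11680/120000000 = 97.3333 μs.
Per-hop propagation t_prop = 87.8/200000000 = 0.439 μs.
Pipeline fill: first packet needs 2·t_tx to clear all hops; remaining 48 packets each add one t_tx.
Total = (2+49-1)·t_tx + 2·t_prop = 50·97.3333 + 2·0.439 = 4868 μs.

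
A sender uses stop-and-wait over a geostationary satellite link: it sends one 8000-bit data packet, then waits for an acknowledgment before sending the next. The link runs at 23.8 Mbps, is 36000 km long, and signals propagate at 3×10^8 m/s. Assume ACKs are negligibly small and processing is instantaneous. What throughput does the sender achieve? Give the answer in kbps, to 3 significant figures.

33.3 kbps

t_tx = L/R = 8000/23800000 = 0.000336134 s.
t_prop = 36000000/300000000 = 0.12 s; RTT = 0.24 s.
Cycle = t_tx + RTT = 0.240336 s.
Throughput = L / cycle = 8000 / 0.240336 = 33.3 kbps.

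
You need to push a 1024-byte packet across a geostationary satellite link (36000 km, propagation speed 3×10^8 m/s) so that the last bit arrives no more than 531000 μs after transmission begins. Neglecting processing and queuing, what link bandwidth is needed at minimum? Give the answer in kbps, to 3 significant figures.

19.9 kbps

L = 8192 bits.
Propagation delay = 36000000 / 300000000 = 120000 μs.
Transmission budget = 531000 − 120000 = 411000 μs.
R ≥ L / t_tx = 8192 bits / 0.411 s = 19.9 kbps.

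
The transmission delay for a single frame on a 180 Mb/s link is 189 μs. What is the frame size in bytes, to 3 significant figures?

4250 bytes

L = R × t_tx = 180000000 b/s × 0.000189 s = 34020 bits.
In bytes: 34020 / 8 = 4250 bytes.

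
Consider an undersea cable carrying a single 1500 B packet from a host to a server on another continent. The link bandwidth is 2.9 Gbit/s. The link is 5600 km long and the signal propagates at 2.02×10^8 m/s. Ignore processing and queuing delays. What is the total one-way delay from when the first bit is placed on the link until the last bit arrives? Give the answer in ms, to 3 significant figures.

27.7 ms

L = 1500 × 8 = 12000 bits.
Transmission delay = L/R = 12000 / 2900000000 = 0.00413793 ms.
Propagation delay = d/s = 5600000 m / 202000000 m/s = 27.7228 ms.
Total = 27.7 ms.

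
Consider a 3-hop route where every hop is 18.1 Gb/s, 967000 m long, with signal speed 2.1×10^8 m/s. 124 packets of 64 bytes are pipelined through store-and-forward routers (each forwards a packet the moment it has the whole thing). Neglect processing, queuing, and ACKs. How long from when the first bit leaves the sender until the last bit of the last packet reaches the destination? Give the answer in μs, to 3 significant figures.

Per-hop transmission t_tx = L/R = 512/18100000000 = 0.0282873 μs.
Per-hop propagation t_prop = 967000/210000000 = 4604.76 μs.
Pipeline fill: first packet needs 3·t_tx to clear all hops; remaining 123 packets each add one t_tx.
Total = (3+124-1)·t_tx + 3·t_prop = 126·0.0282873 + 3·4604.76 = 13800 μs.

13800 μs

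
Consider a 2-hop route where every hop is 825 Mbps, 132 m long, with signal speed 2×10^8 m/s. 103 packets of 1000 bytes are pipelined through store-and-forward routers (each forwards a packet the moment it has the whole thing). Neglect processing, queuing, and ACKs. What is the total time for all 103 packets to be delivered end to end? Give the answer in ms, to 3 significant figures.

Per-hop transmission t_tx = L/R = 8000/825000000 = 0.00969697 ms.
Per-hop propagation t_prop = 132/200000000 = 0.00066 ms.
Pipeline fill: first packet needs 2·t_tx to clear all hops; remaining 102 packets each add one t_tx.
Total = (2+103-1)·t_tx + 2·t_prop = 104·0.00969697 + 2·0.00066 = 1.01 ms.

1.01 ms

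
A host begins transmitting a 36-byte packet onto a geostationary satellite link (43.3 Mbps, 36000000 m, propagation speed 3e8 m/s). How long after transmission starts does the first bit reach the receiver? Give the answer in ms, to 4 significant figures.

First bit experiences only propagation delay: d/s = 36000000/300000000 = 120.0 ms.

120.0 ms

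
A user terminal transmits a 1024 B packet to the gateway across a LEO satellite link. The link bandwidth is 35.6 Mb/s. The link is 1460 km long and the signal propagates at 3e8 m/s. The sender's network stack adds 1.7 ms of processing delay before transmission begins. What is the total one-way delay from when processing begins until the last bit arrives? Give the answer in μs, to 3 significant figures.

6800 μs

L = 1024 × 8 = 8192 bits.
Transmission delay = L/R = 8192 / 35600000 = 230.112 μs.
Propagation delay = d/s = 1460000 m / 300000000 m/s = 4866.67 μs.
Plus processing delay 1.7 ms = 1700 μs.
Total = 6800 μs.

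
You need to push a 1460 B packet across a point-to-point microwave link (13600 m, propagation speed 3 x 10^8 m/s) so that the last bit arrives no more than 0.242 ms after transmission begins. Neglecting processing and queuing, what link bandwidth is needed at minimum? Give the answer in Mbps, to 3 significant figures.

L = 11680 bits.
Propagation delay = 13600 / 300000000 = 0.0453333 ms.
Transmission budget = 0.242 − 0.0453333 = 0.196667 ms.
R ≥ L / t_tx = 11680 bits / 0.000196667 s = 59.4 Mbps.

59.4 Mbps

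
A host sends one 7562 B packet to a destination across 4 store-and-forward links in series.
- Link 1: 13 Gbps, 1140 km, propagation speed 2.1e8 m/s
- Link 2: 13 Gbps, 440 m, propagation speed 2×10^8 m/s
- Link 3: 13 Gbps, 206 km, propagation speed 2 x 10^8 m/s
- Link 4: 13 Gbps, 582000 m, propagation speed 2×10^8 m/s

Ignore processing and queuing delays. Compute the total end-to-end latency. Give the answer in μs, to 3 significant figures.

9390 μs

L = 7562 × 8 = 60496 bits.
Transmission delay per hop = L/R = 60496/13000000000 = 4.65354 μs; 4 hops → 18.6142 μs.
Propagation delays (d/s per hop): 5428.57, 2.2, 1030, 2910 μs; sum = 9370.77 μs.
End-to-end = 9390 μs.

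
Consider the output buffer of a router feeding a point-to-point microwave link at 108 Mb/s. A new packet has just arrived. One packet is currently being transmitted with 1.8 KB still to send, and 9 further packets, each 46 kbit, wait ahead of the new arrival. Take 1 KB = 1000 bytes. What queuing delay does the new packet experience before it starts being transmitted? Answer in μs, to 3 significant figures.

3970 μs

Each queued packet: L/R = 46000/108000000 = 425.926 μs.
9 queued → 3833.33 μs.
Plus remaining 14400 bits of current packet: 133.333 μs.
Queuing delay = 3970 μs.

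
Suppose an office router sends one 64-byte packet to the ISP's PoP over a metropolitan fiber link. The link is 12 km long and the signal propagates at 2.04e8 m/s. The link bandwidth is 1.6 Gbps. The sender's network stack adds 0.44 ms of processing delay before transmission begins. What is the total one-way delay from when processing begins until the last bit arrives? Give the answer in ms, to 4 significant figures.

0.4991 ms

L = 64 × 8 = 512 bits.
Transmission delay = L/R = 512 / 1600000000 = 0.00032 ms.
Propagation delay = d/s = 12000 m / 204000000 m/s = 0.0588235 ms.
Plus processing delay 0.44 ms = 0.44 ms.
Total = 0.4991 ms.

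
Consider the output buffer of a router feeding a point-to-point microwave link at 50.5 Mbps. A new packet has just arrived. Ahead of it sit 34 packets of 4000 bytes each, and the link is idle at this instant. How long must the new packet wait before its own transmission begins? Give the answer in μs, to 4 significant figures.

21540 μs

Each queued packet: L/R = 32000/50500000 = 633.663 μs.
34 queued → 21544.6 μs.
Queuing delay = 21540 μs.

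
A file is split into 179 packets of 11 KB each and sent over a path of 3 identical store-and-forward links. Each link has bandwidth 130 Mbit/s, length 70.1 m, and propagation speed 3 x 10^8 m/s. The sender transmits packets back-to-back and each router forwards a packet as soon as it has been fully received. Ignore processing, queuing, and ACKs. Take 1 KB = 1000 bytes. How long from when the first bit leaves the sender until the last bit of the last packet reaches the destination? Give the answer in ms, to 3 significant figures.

123 ms

Per-hop transmission t_tx = L/R = 88000/130000000 = 0.676923 ms.
Per-hop propagation t_prop = 70.1/300000000 = 0.000233667 ms.
Pipeline fill: first packet needs 3·t_tx to clear all hops; remaining 178 packets each add one t_tx.
Total = (3+179-1)·t_tx + 3·t_prop = 181·0.676923 + 3·0.000233667 = 123 ms.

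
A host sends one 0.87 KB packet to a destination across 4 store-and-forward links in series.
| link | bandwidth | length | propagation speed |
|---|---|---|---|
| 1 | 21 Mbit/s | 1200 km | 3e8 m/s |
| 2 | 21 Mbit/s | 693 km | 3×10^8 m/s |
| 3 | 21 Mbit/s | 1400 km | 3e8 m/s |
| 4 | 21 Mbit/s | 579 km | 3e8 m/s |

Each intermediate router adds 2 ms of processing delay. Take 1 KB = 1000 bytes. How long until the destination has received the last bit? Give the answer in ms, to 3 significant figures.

L = 6960 bits.
Transmission delay per hop = L/R = 6960/21000000 = 0.331429 ms; 4 hops → 1.32571 ms.
Propagation delays (d/s per hop): 4, 2.31, 4.66667, 1.93 ms; sum = 12.9067 ms.
Processing at 3 router(s): 3 × 2 ms = 6 ms.
End-to-end = 20.2 ms.

20.2 ms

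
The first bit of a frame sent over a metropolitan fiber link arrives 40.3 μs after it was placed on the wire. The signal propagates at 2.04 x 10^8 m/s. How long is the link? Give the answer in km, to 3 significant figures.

8.22 km

d = s × t_prop = 204000000 × 4.03e-05 = 8.22 km.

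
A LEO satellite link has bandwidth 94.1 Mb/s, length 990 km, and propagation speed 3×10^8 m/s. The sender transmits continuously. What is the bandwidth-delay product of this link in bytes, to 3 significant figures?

Propagation delay = 990000 / 300000000 = 0.0033 s.
BDP = R × t_prop = 94100000 × 0.0033 = 310530 bits.
In bytes: 310530/8 = 38800 bytes.

38800 bytes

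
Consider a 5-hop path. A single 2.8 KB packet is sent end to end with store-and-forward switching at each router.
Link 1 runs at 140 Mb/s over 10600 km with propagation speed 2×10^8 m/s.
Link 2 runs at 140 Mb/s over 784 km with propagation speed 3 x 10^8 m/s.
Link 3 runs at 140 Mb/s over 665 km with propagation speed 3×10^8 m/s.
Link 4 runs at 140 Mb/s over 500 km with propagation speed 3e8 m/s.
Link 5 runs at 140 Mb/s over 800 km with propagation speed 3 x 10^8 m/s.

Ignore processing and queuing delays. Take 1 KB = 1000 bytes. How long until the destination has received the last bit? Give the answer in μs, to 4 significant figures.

L = 22400 bits.
Transmission delay per hop = L/R = 22400/140000000 = 160 μs; 5 hops → 800 μs.
Propagation delays (d/s per hop): 53000, 2613.33, 2216.67, 1666.67, 2666.67 μs; sum = 62163.3 μs.
End-to-end = 62960 μs.

62960 μs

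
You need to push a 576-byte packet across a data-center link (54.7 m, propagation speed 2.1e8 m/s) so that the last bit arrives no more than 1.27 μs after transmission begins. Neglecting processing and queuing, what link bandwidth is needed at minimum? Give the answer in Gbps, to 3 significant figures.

4.56 Gbps

L = 4608 bits.
Propagation delay = 54.7 / 210000000 = 0.260476 μs.
Transmission budget = 1.27 − 0.260476 = 1.00952 μs.
R ≥ L / t_tx = 4608 bits / 1.00952e-06 s = 4.56 Gbps.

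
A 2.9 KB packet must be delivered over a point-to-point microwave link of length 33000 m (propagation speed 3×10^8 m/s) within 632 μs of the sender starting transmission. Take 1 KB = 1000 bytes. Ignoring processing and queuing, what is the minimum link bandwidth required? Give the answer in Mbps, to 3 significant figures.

44.4 Mbps

L = 23200 bits.
Propagation delay = 33000 / 300000000 = 110 μs.
Transmission budget = 632 − 110 = 522 μs.
R ≥ L / t_tx = 23200 bits / 0.000522 s = 44.4 Mbps.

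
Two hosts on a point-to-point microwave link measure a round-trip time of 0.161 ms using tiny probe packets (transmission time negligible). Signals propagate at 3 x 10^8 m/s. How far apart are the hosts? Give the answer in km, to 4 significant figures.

24.15 km

One-way propagation = RTT/2 = 0.0805 ms.
d = s × t = 300000000 × 8.05e-05 = 24.15 km.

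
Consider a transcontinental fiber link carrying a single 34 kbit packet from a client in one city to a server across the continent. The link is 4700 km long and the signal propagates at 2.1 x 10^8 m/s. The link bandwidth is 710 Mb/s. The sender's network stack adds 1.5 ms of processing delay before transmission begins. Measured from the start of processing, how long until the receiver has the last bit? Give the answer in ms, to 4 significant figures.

L = 34000 bits.
Transmission delay = L/R = 34000 / 710000000 = 0.0478873 ms.
Propagation delay = d/s = 4700000 m / 210000000 m/s = 22.381 ms.
Plus processing delay 1.5 ms = 1.5 ms.
Total = 23.93 ms.

23.93 ms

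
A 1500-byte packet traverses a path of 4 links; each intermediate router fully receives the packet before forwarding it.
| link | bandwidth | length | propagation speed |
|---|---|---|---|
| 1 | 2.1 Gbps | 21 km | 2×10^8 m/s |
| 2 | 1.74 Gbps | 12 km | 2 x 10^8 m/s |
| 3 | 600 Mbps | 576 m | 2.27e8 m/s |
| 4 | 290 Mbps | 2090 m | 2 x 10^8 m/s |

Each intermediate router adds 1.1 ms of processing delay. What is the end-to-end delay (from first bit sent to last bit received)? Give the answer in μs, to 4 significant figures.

L = 1500 × 8 = 12000 bits.
Transmission delays (L/R per hop): 5.71429, 6.89655, 20, 41.3793 μs; sum = 73.9901 μs.
Propagation delays (d/s per hop): 105, 60, 2.53744, 10.45 μs; sum = 177.987 μs.
Processing at 3 router(s): 3 × 1.1 ms = 3300 μs.
End-to-end = 3552 μs.

3552 μs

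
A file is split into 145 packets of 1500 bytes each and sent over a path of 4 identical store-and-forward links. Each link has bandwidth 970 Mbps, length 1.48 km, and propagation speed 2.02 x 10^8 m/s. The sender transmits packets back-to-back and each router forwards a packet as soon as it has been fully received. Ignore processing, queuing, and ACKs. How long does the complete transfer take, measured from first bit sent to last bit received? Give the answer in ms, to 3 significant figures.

1.86 ms

Per-hop transmission t_tx = L/R = 12000/970000000 = 0.0123711 ms.
Per-hop propagation t_prop = 1480/202000000 = 0.00732673 ms.
Pipeline fill: first packet needs 4·t_tx to clear all hops; remaining 144 packets each add one t_tx.
Total = (4+145-1)·t_tx + 4·t_prop = 148·0.0123711 + 4·0.00732673 = 1.86 ms.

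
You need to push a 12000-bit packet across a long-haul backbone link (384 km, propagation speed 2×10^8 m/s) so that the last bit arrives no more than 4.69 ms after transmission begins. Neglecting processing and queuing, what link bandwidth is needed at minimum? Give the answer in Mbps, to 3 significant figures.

Propagation delay = 384000 / 200000000 = 1.92 ms.
Transmission budget = 4.69 − 1.92 = 2.77 ms.
R ≥ L / t_tx = 12000 bits / 0.00277 s = 4.33 Mbps.

4.33 Mbps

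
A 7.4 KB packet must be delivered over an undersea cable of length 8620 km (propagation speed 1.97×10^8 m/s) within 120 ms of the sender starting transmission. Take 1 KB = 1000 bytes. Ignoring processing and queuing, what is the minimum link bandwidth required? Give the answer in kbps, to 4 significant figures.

776.5 kbps

L = 59200 bits.
Propagation delay = 8620000 / 197000000 = 43.7563 ms.
Transmission budget = 120 − 43.7563 = 76.2437 ms.
R ≥ L / t_tx = 59200 bits / 0.0762437 s = 776.5 kbps.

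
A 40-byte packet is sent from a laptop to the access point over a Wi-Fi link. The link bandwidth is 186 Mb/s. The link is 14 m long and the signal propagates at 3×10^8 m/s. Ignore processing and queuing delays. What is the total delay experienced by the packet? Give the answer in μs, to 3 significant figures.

L = 40 × 8 = 320 bits.
Transmission delay = L/R = 320 / 186000000 = 1.72043 μs.
Propagation delay = d/s = 14 m / 300000000 m/s = 0.0466667 μs.
Total = 1.77 μs.

1.77 μs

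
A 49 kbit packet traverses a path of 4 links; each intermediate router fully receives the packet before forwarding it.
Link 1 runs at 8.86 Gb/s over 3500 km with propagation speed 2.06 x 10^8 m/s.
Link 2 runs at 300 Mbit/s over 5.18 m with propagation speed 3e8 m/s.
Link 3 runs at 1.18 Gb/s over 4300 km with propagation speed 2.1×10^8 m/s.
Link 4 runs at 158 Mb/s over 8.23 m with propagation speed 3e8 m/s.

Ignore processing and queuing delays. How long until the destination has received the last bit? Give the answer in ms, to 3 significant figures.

L = 49000 bits.
Transmission delays (L/R per hop): 0.00553047, 0.163333, 0.0415254, 0.310127 ms; sum = 0.520516 ms.
Propagation delays (d/s per hop): 16.9903, 1.72667e-05, 20.4762, 2.74333e-05 ms; sum = 37.4665 ms.
End-to-end = 38.0 ms.

38.0 ms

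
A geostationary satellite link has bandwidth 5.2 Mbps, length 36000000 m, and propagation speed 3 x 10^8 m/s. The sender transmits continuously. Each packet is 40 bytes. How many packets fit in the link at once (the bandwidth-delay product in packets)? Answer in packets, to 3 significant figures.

Propagation delay = 36000000 / 300000000 = 0.12 s.
BDP = R × t_prop = 5200000 × 0.12 = 624000 bits.
In packets of 320 bits: 1950 packets.

1950 packets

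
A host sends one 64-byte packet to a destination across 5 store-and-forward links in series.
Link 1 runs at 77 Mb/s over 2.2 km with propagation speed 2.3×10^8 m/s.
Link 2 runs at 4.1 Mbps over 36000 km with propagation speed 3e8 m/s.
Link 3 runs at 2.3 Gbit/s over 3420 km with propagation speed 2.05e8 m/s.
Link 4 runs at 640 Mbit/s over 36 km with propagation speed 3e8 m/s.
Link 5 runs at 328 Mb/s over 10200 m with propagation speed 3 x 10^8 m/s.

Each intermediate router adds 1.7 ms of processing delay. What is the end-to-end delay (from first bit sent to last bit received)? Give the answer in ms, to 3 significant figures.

144 ms

L = 64 × 8 = 512 bits.
Transmission delays (L/R per hop): 0.00664935, 0.124878, 0.000222609, 0.0008, 0.00156098 ms; sum = 0.134111 ms.
Propagation delays (d/s per hop): 0.00956522, 120, 16.6829, 0.12, 0.034 ms; sum = 136.846 ms.
Processing at 4 router(s): 4 × 1.7 ms = 6.8 ms.
End-to-end = 144 ms.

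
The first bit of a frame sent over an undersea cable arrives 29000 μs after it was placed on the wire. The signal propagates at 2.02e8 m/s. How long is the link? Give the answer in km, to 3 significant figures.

5860 km

d = s × t_prop = 202000000 × 0.029 = 5860 km.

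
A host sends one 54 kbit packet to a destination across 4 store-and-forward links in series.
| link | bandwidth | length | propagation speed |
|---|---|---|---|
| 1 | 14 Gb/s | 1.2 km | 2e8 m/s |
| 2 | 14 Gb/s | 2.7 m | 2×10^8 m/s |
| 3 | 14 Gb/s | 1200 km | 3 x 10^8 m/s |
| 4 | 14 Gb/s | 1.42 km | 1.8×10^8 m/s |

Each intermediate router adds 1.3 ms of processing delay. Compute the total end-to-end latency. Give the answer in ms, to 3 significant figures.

7.93 ms

L = 54000 bits.
Transmission delay per hop = L/R = 54000/14000000000 = 0.00385714 ms; 4 hops → 0.0154286 ms.
Propagation delays (d/s per hop): 0.006, 1.35e-05, 4, 0.00788889 ms; sum = 4.0139 ms.
Processing at 3 router(s): 3 × 1.3 ms = 3.9 ms.
End-to-end = 7.93 ms.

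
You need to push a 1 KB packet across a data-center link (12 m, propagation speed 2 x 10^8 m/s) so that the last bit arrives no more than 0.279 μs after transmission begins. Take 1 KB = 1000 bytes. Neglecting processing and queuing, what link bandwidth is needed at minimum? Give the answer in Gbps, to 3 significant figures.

36.5 Gbps

L = 8000 bits.
Propagation delay = 12 / 200000000 = 0.06 μs.
Transmission budget = 0.279 − 0.06 = 0.219 μs.
R ≥ L / t_tx = 8000 bits / 2.19e-07 s = 36.5 Gbps.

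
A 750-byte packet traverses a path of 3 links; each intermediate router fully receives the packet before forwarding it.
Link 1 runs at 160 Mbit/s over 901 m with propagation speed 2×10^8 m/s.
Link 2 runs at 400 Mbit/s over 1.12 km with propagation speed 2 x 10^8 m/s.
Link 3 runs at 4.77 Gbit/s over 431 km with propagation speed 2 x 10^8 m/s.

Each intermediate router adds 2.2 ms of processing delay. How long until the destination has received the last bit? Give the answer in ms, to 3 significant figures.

L = 750 × 8 = 6000 bits.
Transmission delays (L/R per hop): 0.0375, 0.015, 0.00125786 ms; sum = 0.0537579 ms.
Propagation delays (d/s per hop): 0.004505, 0.0056, 2.155 ms; sum = 2.16511 ms.
Processing at 2 router(s): 2 × 2.2 ms = 4.4 ms.
End-to-end = 6.62 ms.

6.62 ms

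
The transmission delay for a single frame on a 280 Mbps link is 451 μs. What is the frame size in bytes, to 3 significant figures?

L = R × t_tx = 280000000 b/s × 0.000451 s = 126280 bits.
In bytes: 126280 / 8 = 15800 bytes.

15800 bytes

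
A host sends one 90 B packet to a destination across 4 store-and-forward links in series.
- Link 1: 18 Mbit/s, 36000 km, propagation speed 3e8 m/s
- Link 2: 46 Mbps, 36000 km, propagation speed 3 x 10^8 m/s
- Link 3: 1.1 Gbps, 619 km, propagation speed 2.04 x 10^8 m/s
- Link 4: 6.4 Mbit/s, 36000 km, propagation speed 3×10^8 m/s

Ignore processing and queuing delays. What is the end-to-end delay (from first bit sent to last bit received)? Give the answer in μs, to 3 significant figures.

L = 90 × 8 = 720 bits.
Transmission delays (L/R per hop): 40, 15.6522, 0.654545, 112.5 μs; sum = 168.807 μs.
Propagation delays (d/s per hop): 120000, 120000, 3034.31, 120000 μs; sum = 363034 μs.
End-to-end = 363000 μs.

363000 μs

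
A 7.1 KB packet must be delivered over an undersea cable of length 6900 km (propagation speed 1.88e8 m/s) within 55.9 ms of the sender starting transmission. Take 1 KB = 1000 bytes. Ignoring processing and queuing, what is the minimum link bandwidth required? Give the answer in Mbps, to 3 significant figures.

2.96 Mbps

L = 56800 bits.
Propagation delay = 6900000 / 188000000 = 36.7021 ms.
Transmission budget = 55.9 − 36.7021 = 19.1979 ms.
R ≥ L / t_tx = 56800 bits / 0.0191979 s = 2.96 Mbps.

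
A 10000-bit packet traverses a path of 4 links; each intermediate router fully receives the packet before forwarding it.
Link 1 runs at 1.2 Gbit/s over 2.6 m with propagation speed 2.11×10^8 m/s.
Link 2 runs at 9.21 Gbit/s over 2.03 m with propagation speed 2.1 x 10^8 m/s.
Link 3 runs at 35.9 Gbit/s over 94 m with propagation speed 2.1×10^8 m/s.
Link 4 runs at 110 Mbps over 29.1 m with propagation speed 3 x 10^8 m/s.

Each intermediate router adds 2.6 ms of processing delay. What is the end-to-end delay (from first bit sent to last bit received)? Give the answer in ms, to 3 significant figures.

7.90 ms

Transmission delays (L/R per hop): 0.00833333, 0.00108578, 0.000278552, 0.0909091 ms; sum = 0.100607 ms.
Propagation delays (d/s per hop): 1.23223e-05, 9.66667e-06, 0.000447619, 9.7e-05 ms; sum = 0.000566608 ms.
Processing at 3 router(s): 3 × 2.6 ms = 7.8 ms.
End-to-end = 7.90 ms.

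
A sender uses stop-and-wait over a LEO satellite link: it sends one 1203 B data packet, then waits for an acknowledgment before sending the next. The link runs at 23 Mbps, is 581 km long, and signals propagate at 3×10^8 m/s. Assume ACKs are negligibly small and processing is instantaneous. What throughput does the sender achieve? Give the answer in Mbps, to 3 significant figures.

2.24 Mbps

t_tx = L/R = 9624/23000000 = 0.000418435 s.
t_prop = 581000/300000000 = 0.00193667 s; RTT = 0.00387333 s.
Cycle = t_tx + RTT = 0.00429177 s.
Throughput = L / cycle = 9624 / 0.00429177 = 2.24 Mbps.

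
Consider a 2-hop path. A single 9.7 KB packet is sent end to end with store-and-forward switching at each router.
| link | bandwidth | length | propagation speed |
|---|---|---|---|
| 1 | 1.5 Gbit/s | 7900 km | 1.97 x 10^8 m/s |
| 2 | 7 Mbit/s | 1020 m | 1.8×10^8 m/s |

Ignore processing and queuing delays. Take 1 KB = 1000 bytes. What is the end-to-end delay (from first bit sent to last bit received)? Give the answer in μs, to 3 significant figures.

51200 μs

L = 77600 bits.
Transmission delays (L/R per hop): 51.7333, 11085.7 μs; sum = 11137.4 μs.
Propagation delays (d/s per hop): 40101.5, 5.66667 μs; sum = 40107.2 μs.
End-to-end = 51200 μs.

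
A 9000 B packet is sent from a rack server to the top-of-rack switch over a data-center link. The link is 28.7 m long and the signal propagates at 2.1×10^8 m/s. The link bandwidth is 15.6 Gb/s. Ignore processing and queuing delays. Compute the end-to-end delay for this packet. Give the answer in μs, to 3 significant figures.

L = 9000 × 8 = 72000 bits.
Transmission delay = L/R = 72000 / 15600000000 = 4.61538 μs.
Propagation delay = d/s = 28.7 m / 210000000 m/s = 0.136667 μs.
Total = 4.75 μs.

4.75 μs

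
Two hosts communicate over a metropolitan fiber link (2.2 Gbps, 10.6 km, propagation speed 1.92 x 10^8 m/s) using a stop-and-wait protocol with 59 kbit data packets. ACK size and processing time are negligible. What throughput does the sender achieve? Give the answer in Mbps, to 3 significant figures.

430 Mbps

t_tx = L/R = 59000/2200000000 = 2.68182e-05 s.
t_prop = 10600/192000000 = 5.52083e-05 s; RTT = 0.000110417 s.
Cycle = t_tx + RTT = 0.000137235 s.
Throughput = L / cycle = 59000 / 0.000137235 = 430 Mbps.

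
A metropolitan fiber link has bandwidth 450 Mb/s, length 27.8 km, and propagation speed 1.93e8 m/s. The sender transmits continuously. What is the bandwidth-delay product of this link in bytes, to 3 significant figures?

Propagation delay = 27800 / 193000000 = 0.000144041 s.
BDP = R × t_prop = 450000000 × 0.000144041 = 64818.7 bits.
In bytes: 64818.7/8 = 8100 bytes.

8100 bytes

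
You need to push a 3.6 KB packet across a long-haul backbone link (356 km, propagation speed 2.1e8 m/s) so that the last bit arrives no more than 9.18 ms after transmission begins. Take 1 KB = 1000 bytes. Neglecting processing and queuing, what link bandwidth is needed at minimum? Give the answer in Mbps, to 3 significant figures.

L = 28800 bits.
Propagation delay = 356000 / 210000000 = 1.69524 ms.
Transmission budget = 9.18 − 1.69524 = 7.48476 ms.
R ≥ L / t_tx = 28800 bits / 0.00748476 s = 3.85 Mbps.

3.85 Mbps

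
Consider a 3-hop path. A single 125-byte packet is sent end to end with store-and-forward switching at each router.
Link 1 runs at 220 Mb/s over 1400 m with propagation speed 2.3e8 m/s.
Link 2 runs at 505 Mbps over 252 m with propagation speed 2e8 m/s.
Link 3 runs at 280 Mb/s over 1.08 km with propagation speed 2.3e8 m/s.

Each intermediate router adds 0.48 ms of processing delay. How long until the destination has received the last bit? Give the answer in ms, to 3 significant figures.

L = 125 × 8 = 1000 bits.
Transmission delays (L/R per hop): 0.00454545, 0.0019802, 0.00357143 ms; sum = 0.0100971 ms.
Propagation delays (d/s per hop): 0.00608696, 0.00126, 0.00469565 ms; sum = 0.0120426 ms.
Processing at 2 router(s): 2 × 0.48 ms = 0.96 ms.
End-to-end = 0.982 ms.

0.982 ms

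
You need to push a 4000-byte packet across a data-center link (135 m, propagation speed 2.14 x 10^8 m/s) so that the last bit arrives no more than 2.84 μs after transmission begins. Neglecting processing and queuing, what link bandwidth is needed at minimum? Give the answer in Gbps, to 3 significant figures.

L = 32000 bits.
Propagation delay = 135 / 214000000 = 0.630841 μs.
Transmission budget = 2.84 − 0.630841 = 2.20916 μs.
R ≥ L / t_tx = 32000 bits / 2.20916e-06 s = 14.5 Gbps.

14.5 Gbps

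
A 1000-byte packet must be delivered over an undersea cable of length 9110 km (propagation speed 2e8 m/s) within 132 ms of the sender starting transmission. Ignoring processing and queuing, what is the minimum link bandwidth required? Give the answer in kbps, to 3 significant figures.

92.5 kbps

L = 8000 bits.
Propagation delay = 9110000 / 200000000 = 45.55 ms.
Transmission budget = 132 − 45.55 = 86.45 ms.
R ≥ L / t_tx = 8000 bits / 0.08645 s = 92.5 kbps.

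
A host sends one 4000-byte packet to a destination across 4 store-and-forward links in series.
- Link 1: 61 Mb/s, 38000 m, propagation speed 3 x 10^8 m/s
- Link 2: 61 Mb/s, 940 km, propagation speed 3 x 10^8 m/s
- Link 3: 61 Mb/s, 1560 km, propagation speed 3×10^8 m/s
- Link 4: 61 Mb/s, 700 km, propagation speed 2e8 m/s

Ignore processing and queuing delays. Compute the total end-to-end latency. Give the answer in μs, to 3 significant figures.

L = 4000 × 8 = 32000 bits.
Transmission delay per hop = L/R = 32000/61000000 = 524.59 μs; 4 hops → 2098.36 μs.
Propagation delays (d/s per hop): 126.667, 3133.33, 5200, 3500 μs; sum = 11960 μs.
End-to-end = 14100 μs.

14100 μs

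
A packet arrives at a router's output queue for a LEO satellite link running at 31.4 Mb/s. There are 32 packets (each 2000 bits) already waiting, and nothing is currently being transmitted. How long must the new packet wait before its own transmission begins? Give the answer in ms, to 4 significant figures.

2.038 ms

Each queued packet: L/R = 2000/31400000 = 0.0636943 ms.
32 queued → 2.03822 ms.
Queuing delay = 2.038 ms.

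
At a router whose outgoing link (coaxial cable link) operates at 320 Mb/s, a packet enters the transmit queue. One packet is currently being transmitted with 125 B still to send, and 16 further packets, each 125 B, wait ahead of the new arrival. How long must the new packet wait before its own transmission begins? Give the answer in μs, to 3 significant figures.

53.1 μs

Each queued packet: L/R = 1000/320000000 = 3.125 μs.
16 queued → 50 μs.
Plus remaining 1000 bits of current packet: 3.125 μs.
Queuing delay = 53.1 μs.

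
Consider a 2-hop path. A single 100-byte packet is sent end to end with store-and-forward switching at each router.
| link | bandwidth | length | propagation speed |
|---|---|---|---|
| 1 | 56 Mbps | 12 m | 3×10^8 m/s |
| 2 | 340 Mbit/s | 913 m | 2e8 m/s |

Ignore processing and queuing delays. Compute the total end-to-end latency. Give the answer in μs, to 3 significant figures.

21.2 μs

L = 100 × 8 = 800 bits.
Transmission delays (L/R per hop): 14.2857, 2.35294 μs; sum = 16.6387 μs.
Propagation delays (d/s per hop): 0.04, 4.565 μs; sum = 4.605 μs.
End-to-end = 21.2 μs.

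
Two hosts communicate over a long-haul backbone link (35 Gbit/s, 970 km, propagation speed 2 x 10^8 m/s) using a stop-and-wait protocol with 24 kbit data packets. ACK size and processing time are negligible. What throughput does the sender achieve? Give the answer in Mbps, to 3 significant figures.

t_tx = L/R = 24000/35000000000 = 6.85714e-07 s.
t_prop = 970000/200000000 = 0.00485 s; RTT = 0.0097 s.
Cycle = t_tx + RTT = 0.00970069 s.
Throughput = L / cycle = 24000 / 0.00970069 = 2.47 Mbps.

2.47 Mbps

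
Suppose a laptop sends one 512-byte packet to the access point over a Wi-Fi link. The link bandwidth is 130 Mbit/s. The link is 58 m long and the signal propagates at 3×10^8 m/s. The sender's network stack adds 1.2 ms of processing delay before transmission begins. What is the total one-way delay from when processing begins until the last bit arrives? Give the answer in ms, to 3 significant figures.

1.23 ms

L = 512 × 8 = 4096 bits.
Transmission delay = L/R = 4096 / 130000000 = 0.0315077 ms.
Propagation delay = d/s = 58 m / 300000000 m/s = 0.000193333 ms.
Plus processing delay 1.2 ms = 1.2 ms.
Total = 1.23 ms.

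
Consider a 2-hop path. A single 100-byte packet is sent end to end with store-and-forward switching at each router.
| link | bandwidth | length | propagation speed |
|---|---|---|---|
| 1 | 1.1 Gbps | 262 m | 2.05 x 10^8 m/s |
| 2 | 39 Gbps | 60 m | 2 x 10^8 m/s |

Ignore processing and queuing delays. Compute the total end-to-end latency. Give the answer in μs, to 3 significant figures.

L = 100 × 8 = 800 bits.
Transmission delays (L/R per hop): 0.727273, 0.0205128 μs; sum = 0.747786 μs.
Propagation delays (d/s per hop): 1.27805, 0.3 μs; sum = 1.57805 μs.
End-to-end = 2.33 μs.

2.33 μs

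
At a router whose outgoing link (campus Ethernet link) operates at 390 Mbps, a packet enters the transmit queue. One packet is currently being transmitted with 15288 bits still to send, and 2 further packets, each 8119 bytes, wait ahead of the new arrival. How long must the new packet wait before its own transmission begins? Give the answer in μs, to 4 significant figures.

Each queued packet: L/R = 64952/390000000 = 166.544 μs.
2 queued → 333.087 μs.
Plus remaining 15288 bits of current packet: 39.2 μs.
Queuing delay = 372.3 μs.

372.3 μs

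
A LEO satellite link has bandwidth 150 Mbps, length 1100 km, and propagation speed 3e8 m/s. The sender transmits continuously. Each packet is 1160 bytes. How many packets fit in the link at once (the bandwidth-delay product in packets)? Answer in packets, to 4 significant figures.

59.27 packets

Propagation delay = 1100000 / 300000000 = 0.00366667 s.
BDP = R × t_prop = 150000000 × 0.00366667 = 550000 bits.
In packets of 9280 bits: 59.27 packets.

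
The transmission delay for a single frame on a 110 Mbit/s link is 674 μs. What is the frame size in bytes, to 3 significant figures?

9270 bytes

L = R × t_tx = 110000000 b/s × 0.000674 s = 74140 bits.
In bytes: 74140 / 8 = 9270 bytes.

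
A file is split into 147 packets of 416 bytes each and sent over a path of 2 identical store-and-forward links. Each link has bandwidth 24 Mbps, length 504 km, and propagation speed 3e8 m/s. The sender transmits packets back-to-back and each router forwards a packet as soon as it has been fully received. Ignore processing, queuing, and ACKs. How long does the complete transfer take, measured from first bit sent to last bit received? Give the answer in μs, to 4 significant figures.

Per-hop transmission t_tx = L/R = 3328/24000000 = 138.667 μs.
Per-hop propagation t_prop = 504000/300000000 = 1680 μs.
Pipeline fill: first packet needs 2·t_tx to clear all hops; remaining 146 packets each add one t_tx.
Total = (2+147-1)·t_tx + 2·t_prop = 148·138.667 + 2·1680 = 23880 μs.

23880 μs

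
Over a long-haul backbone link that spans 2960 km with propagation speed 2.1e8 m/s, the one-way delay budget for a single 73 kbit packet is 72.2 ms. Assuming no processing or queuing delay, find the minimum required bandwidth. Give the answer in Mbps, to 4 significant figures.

Propagation delay = 2960000 / 210000000 = 14.0952 ms.
Transmission budget = 72.2 − 14.0952 = 58.1048 ms.
R ≥ L / t_tx = 73000 bits / 0.0581048 s = 1.256 Mbps.

1.256 Mbps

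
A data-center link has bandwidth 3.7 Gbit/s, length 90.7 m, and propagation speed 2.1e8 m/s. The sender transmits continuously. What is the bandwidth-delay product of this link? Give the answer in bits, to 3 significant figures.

1600 bits

Propagation delay = 90.7 / 210000000 = 4.31905e-07 s.
BDP = R × t_prop = 3700000000 × 4.31905e-07 = 1598.05 bits.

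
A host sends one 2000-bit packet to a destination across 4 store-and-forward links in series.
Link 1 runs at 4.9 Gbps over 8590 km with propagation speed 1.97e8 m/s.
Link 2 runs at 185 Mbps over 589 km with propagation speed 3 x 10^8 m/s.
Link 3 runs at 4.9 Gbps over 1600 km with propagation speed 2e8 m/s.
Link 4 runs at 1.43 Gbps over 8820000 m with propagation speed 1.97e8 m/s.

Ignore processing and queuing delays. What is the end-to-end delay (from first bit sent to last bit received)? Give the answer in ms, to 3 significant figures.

98.4 ms

Transmission delays (L/R per hop): 0.000408163, 0.0108108, 0.000408163, 0.0013986 ms; sum = 0.0130257 ms.
Propagation delays (d/s per hop): 43.6041, 1.96333, 8, 44.7716 ms; sum = 98.339 ms.
End-to-end = 98.4 ms.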